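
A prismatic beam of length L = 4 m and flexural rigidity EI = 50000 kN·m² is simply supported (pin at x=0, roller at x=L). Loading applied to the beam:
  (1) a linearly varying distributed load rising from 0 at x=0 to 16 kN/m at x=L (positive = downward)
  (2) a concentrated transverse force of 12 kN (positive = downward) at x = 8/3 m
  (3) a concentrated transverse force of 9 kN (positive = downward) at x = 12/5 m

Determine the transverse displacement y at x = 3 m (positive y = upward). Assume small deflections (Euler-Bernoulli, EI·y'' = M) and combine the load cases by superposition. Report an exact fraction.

Load 1 — triangular load w₀=16 kN/m (0→w₀ over full span):
  y_1 = -w₀x(7L⁴-10L²x²+3x⁴)/(360LEI) = -16·3·(7·4⁴-10·4²·3²+3·3⁴)/(360·4·50000) = -119/300000 m
Load 2 — point force P=12 kN at a=8/3 m (b=L-a=4/3):
  y_2 = -Pa(L-x)(2Lx-a²-x²)/(6LEI)  [x>a] = -12·(8/3)·(4-3)·(2·4·3-(8/3)²-3²)/(6·4·50000) = -71/337500 m
Load 3 — point force P=9 kN at a=12/5 m (b=L-a=8/5):
  y_3 = -Pa(L-x)(2Lx-a²-x²)/(6LEI)  [x>a] = -9·(12/5)·(4-3)·(2·4·3-(12/5)²-3²)/(6·4·50000) = -2079/12500000 m
Superposition: y = Σ y_i = -16313/21093750 m ≈ -0.000773 m

y(3) = -16313/21093750 m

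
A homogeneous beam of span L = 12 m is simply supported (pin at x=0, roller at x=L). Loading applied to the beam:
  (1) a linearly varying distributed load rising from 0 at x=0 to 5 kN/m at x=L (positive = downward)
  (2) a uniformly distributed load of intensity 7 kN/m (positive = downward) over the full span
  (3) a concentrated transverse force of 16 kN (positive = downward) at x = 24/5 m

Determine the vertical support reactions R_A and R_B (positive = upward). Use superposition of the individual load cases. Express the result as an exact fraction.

Load 1 — triangular load w₀=5 kN/m (0→w₀ over full span):
  R_A = w₀L/6 = 5·12/6 = 10 kN
  R_B = w₀L/3 = 5·12/3 = 20 kN
Load 2 — uniform load w=7 kN/m over full span:
  R_A = wL/2 = 7·12/2 = 42 kN
  R_B = wL/2 = 7·12/2 = 42 kN
Load 3 — point force P=16 kN at a=24/5 m (b=L-a=36/5):
  R_A = Pb/L = 16·(36/5)/12 = 48/5 kN
  R_B = Pa/L = 16·(24/5)/12 = 32/5 kN
Superposition: R_A = 308/5 kN, R_B = 342/5 kN

R_A = 308/5 kN, R_B = 342/5 kN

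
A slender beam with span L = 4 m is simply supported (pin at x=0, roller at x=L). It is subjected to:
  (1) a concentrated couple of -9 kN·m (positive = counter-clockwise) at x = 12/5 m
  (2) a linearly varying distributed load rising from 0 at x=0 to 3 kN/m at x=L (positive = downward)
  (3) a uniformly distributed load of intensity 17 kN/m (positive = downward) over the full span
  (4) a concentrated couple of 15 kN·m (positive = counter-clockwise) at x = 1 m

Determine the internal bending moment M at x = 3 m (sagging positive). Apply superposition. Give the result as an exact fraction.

Load 1 — applied couple M₀=-9 kN·m at a=12/5 m (b=L-a=8/5):
  M_1 = M₀x/L - M₀  [x>a] = (-9)·3/4 - (-9) = 9/4 kN·m
Load 2 — triangular load w₀=3 kN/m (0→w₀ over full span):
  M_2 = w₀Lx/6 - w₀x³/(6L) = 3·4·3/6 - 3·3³/(6·4) = 21/8 kN·m
Load 3 — uniform load w=17 kN/m over full span:
  M_3 = wx(L-x)/2 = 17·3·(4-3)/2 = 51/2 kN·m
Load 4 — applied couple M₀=15 kN·m at a=1 m (b=L-a=3):
  M_4 = M₀x/L - M₀  [x>a] = 15·3/4 - 15 = -15/4 kN·m
Superposition: M = Σ M_i = 213/8 kN·m ≈ 26.625000 kN·m

M(3) = 213/8 kN·m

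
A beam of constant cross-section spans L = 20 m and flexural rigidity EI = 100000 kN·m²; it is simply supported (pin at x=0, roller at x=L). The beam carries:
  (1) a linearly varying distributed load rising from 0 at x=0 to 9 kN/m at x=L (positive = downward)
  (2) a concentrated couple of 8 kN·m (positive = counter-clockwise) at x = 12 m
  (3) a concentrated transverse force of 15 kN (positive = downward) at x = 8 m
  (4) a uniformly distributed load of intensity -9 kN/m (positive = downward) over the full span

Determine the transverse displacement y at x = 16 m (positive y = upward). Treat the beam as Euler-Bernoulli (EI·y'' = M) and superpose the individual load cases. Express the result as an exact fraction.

Load 1 — triangular load w₀=9 kN/m (0→w₀ over full span):
  y_1 = -w₀x(7L⁴-10L²x²+3x⁴)/(360LEI) = -9·16·(7·20⁴-10·20²·16²+3·16⁴)/(360·20·100000) = -4572/78125 m
Load 2 — applied couple M₀=8 kN·m at a=12 m (b=L-a=8):
  y_2 = (M₀x³/(6L)-M₀(x-a)²/2+C₁x)/EI  [x>a] with C₁=M₀(3b²-L²)/(6L)=-208/15 = (8·16³/(6·20)-8·(16-12)²/2+(-208/15)·16)/100000 = -2/15625 m
Load 3 — point force P=15 kN at a=8 m (b=L-a=12):
  y_3 = -Pa(L-x)(2Lx-a²-x²)/(6LEI)  [x>a] = -15·8·(20-16)·(2·20·16-8²-16²)/(6·20·100000) = -8/625 m
Load 4 — uniform load w=-9 kN/m over full span:
  y_4 = -wx(L³-2Lx²+x³)/(24EI) = -(-9)·16·(20³-2·20·16²+16³)/(24·100000) = 348/3125 m
Superposition: y = Σ y_i = 3118/78125 m ≈ 0.039910 m

y(16) = 3118/78125 m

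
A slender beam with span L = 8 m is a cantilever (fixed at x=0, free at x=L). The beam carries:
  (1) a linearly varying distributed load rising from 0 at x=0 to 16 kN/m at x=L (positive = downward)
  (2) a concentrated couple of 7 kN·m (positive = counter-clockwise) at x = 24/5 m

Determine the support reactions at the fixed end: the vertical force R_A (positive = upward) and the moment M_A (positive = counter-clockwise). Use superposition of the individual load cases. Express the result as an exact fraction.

R_A = 64 kN, M_A = 1003/3 kN·m

Load 1 — triangular load w₀=16 kN/m (0→w₀ over full span):
  R_A = w₀L/2 = 16·8/2 = 64 kN
  M_A = w₀L²/3 = 16·8²/3 = 1024/3 kN·m
Load 2 — applied couple M₀=7 kN·m at a=24/5 m (b=L-a=16/5):
  R_A = 0 kN
  M_A = -M₀ = -7 kN·m
Superposition: R_A = 64 kN, M_A = 1003/3 kN·m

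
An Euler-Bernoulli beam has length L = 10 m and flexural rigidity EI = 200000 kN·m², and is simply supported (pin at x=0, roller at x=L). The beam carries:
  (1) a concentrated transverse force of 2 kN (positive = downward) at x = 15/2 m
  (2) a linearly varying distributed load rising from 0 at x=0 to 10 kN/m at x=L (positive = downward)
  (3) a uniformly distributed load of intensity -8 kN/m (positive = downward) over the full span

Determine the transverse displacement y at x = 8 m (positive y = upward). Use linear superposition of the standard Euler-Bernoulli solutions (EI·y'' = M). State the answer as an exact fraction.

Load 1 — point force P=2 kN at a=15/2 m (b=L-a=5/2):
  y_1 = -Pa(L-x)(2Lx-a²-x²)/(6LEI)  [x>a] = -2·(15/2)·(10-8)·(2·10·8-(15/2)²-8²)/(6·10·200000) = -159/1600000 m
Load 2 — triangular load w₀=10 kN/m (0→w₀ over full span):
  y_2 = -w₀x(7L⁴-10L²x²+3x⁴)/(360LEI) = -10·8·(7·10⁴-10·10²·8²+3·8⁴)/(360·10·200000) = -127/62500 m
Load 3 — uniform load w=-8 kN/m over full span:
  y_3 = -wx(L³-2Lx²+x³)/(24EI) = -(-8)·8·(10³-2·10·8²+8³)/(24·200000) = 29/9375 m
Superposition: y = Σ y_i = 23087/24000000 m ≈ 0.000962 m

y(8) = 23087/24000000 m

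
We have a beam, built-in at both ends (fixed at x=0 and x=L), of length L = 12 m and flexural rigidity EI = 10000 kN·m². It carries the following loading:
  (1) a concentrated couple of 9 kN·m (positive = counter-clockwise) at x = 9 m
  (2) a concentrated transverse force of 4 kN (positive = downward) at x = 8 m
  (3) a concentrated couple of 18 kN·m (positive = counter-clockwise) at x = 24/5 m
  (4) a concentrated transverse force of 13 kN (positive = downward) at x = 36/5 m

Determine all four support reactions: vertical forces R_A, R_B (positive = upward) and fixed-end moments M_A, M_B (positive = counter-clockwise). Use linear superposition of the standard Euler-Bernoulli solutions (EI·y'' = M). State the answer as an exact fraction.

R_A = 930613/108000 kN, M_A = 423073/18000 kN·m, R_B = 905387/108000 kN, M_B = -459047/18000 kN·m

Load 1 — applied couple M₀=9 kN·m at a=9 m (b=L-a=3):
  R_A = 6M₀ab/L³ = 6·9·9·3/12³ = 27/32 kN
  M_A = M₀b(2a-b)/L² = 9·3·(2·9-3)/12² = 45/16 kN·m
  R_B = -6M₀ab/L³ = -6·9·9·3/12³ = -27/32 kN
  M_B = M₀a(2b-a)/L² = 9·9·(2·3-9)/12² = -27/16 kN·m
Load 2 — point force P=4 kN at a=8 m (b=L-a=4):
  R_A = Pb²(3a+b)/L³ = 4·4²·(3·8+4)/12³ = 28/27 kN
  M_A = Pab²/L² = 4·8·4²/12² = 32/9 kN·m
  R_B = Pa²(a+3b)/L³ = 4·8²·(8+3·4)/12³ = 80/27 kN
  M_B = -Pa²b/L² = -4·8²·4/12² = -64/9 kN·m
Load 3 — applied couple M₀=18 kN·m at a=24/5 m (b=L-a=36/5):
  R_A = 6M₀ab/L³ = 6·18·(24/5)·(36/5)/12³ = 54/25 kN
  M_A = M₀b(2a-b)/L² = 18·(36/5)·(2·(24/5)-(36/5))/12² = 54/25 kN·m
  R_B = -6M₀ab/L³ = -6·18·(24/5)·(36/5)/12³ = -54/25 kN
  M_B = M₀a(2b-a)/L² = 18·(24/5)·(2·(36/5)-(24/5))/12² = 144/25 kN·m
Load 4 — point force P=13 kN at a=36/5 m (b=L-a=24/5):
  R_A = Pb²(3a+b)/L³ = 13·(24/5)²·(3·(36/5)+(24/5))/12³ = 572/125 kN
  M_A = Pab²/L² = 13·(36/5)·(24/5)²/12² = 1872/125 kN·m
  R_B = Pa²(a+3b)/L³ = 13·(36/5)²·((36/5)+3·(24/5))/12³ = 1053/125 kN
  M_B = -Pa²b/L² = -13·(36/5)²·(24/5)/12² = -2808/125 kN·m
Superposition: R_A = 930613/108000 kN, M_A = 423073/18000 kN·m, R_B = 905387/108000 kN, M_B = -459047/18000 kN·m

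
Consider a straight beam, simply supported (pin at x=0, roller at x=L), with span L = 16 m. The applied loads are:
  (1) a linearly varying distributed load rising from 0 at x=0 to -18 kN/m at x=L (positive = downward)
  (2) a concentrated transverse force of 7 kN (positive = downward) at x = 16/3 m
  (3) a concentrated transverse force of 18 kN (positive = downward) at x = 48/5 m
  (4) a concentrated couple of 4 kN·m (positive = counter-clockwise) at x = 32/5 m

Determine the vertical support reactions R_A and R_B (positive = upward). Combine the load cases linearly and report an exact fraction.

R_A = -2153/60 kN, R_B = -4987/60 kN

Load 1 — triangular load w₀=-18 kN/m (0→w₀ over full span):
  R_A = w₀L/6 = (-18)·16/6 = -48 kN
  R_B = w₀L/3 = (-18)·16/3 = -96 kN
Load 2 — point force P=7 kN at a=16/3 m (b=L-a=32/3):
  R_A = Pb/L = 7·(32/3)/16 = 14/3 kN
  R_B = Pa/L = 7·(16/3)/16 = 7/3 kN
Load 3 — point force P=18 kN at a=48/5 m (b=L-a=32/5):
  R_A = Pb/L = 18·(32/5)/16 = 36/5 kN
  R_B = Pa/L = 18·(48/5)/16 = 54/5 kN
Load 4 — applied couple M₀=4 kN·m at a=32/5 m (b=L-a=48/5):
  R_A = M₀/L = 4/16 = 1/4 kN
  R_B = -M₀/L = -4/16 = -1/4 kN
Superposition: R_A = -2153/60 kN, R_B = -4987/60 kN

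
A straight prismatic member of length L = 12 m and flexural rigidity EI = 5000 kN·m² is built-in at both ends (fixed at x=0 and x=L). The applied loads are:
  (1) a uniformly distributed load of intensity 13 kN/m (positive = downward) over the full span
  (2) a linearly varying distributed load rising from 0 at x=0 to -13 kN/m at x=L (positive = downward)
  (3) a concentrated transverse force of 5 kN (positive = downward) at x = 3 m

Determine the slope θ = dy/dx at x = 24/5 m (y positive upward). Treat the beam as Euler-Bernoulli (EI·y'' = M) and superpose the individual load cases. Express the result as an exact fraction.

θ(24/5) = -2808/390625 rad

Load 1 — uniform load w=13 kN/m over full span:
  θ_1 = -wx(L-x)(L-2x)/(12EI) = -13·(24/5)·(12-(24/5))·(12-2·(24/5))/(12·5000) = -1404/78125 rad
Load 2 — triangular load w₀=-13 kN/m (0→w₀ over full span):
  θ_2 = -w₀(2x(L-x)(L-2x)(x+2L)+x²(L-x)²)/(120LEI) = -(-13)·(2·(24/5)·(12-(24/5))·(12-2·(24/5))·((24/5)+2·12)+(24/5)²·(12-(24/5))²)/(120·12·5000) = 4212/390625 rad
Load 3 — point force P=5 kN at a=3 m (b=L-a=9):
  θ_3 = Pa²(L-x)(2bL-(3b+a)(L-x))/(2L³EI)  [x>a] = 5·3²·(12-(24/5))·(2·9·12-(3·9+3)·(12-(24/5)))/(2·12³·5000) = 0 rad
Superposition: θ = Σ θ_i = -2808/390625 rad ≈ -0.007188 rad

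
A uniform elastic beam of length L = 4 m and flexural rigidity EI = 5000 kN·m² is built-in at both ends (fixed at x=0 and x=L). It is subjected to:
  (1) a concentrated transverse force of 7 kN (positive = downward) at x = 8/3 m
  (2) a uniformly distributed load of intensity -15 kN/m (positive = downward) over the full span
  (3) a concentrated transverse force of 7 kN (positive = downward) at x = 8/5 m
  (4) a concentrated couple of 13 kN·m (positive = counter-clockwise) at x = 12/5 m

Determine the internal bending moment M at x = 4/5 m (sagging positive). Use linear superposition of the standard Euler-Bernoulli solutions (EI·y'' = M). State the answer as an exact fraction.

M(4/5) = -3608/5625 kN·m

Load 1 — point force P=7 kN at a=8/3 m (b=L-a=4/3):
  M_1 = Pb²(3a+b)x/L³ - Pab²/L²  [x≤a] = 7·(4/3)²·(3·(8/3)+(4/3))·(4/5)/4³ - 7·(8/3)·(4/3)²/4² = -28/45 kN·m
Load 2 — uniform load w=-15 kN/m over full span:
  M_2 = wLx/2 - wL²/12 - wx²/2 = (-15)·4·(4/5)/2 - (-15)·4²/12 - (-15)·(4/5)²/2 = 4/5 kN·m
Load 3 — point force P=7 kN at a=8/5 m (b=L-a=12/5):
  M_3 = Pb²(3a+b)x/L³ - Pab²/L²  [x≤a] = 7·(12/5)²·(3·(8/5)+(12/5))·(4/5)/4³ - 7·(8/5)·(12/5)²/4² = -252/625 kN·m
Load 4 — applied couple M₀=13 kN·m at a=12/5 m (b=L-a=8/5):
  M_4 = R_Ax - M_A  [x≤a] with R_A=117/25, M_A=104/25 = (117/25)·(4/5) - (104/25) = -52/125 kN·m
Superposition: M = Σ M_i = -3608/5625 kN·m ≈ -0.641422 kN·m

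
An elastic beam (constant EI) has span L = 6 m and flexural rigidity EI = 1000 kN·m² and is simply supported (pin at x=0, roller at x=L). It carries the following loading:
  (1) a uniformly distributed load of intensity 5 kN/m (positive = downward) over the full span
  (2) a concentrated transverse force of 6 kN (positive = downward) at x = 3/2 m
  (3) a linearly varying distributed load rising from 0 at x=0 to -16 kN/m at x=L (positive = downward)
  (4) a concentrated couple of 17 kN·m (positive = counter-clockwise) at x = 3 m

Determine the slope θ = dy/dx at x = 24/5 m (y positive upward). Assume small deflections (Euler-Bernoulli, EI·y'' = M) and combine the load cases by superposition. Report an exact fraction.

θ(24/5) = -173501/10000000 rad

Load 1 — uniform load w=5 kN/m over full span:
  θ_1 = -w(L³-6Lx²+4x³)/(24EI) = -5·(6³-6·6·(24/5)²+4·(24/5)³)/(24·1000) = 891/25000 rad
Load 2 — point force P=6 kN at a=3/2 m (b=L-a=9/2):
  θ_2 = -Pa(2L²-6Lx+3x²+a²)/(6LEI)  [x>a] = -6·(3/2)·(2·6²-6·6·(24/5)+3·(24/5)²+(3/2)²)/(6·6·1000) = 2943/400000 rad
Load 3 — triangular load w₀=-16 kN/m (0→w₀ over full span):
  θ_3 = -w₀(7L⁴-30L²x²+15x⁴)/(360LEI) = -(-16)·(7·6⁴-30·6²·(24/5)²+15·(24/5)⁴)/(360·6·1000) = -4542/78125 rad
Load 4 — applied couple M₀=17 kN·m at a=3 m (b=L-a=3):
  θ_4 = (M₀x²/(2L)-M₀(x-a)+C₁)/EI  [x>a] with C₁=M₀(3b²-L²)/(6L)=-17/4 = (17·(24/5)²/(2·6)-17·((24/5)-3)+(-17/4))/1000 = -221/100000 rad
Superposition: θ = Σ θ_i = -173501/10000000 rad ≈ -0.017350 rad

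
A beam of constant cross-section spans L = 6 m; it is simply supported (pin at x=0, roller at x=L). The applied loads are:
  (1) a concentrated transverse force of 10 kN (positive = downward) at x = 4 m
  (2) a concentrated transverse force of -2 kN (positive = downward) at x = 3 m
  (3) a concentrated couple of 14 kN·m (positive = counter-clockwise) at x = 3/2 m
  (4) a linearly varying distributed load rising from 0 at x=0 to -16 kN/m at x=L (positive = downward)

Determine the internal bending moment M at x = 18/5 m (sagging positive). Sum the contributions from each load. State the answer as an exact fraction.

M(18/5) = -4108/125 kN·m

Load 1 — point force P=10 kN at a=4 m (b=L-a=2):
  M_1 = Pbx/L  [x≤a] = 10·2·(18/5)/6 = 12 kN·m
Load 2 — point force P=-2 kN at a=3 m (b=L-a=3):
  M_2 = Pa(L-x)/L  [x>a] = (-2)·3·(6-(18/5))/6 = -12/5 kN·m
Load 3 — applied couple M₀=14 kN·m at a=3/2 m (b=L-a=9/2):
  M_3 = M₀x/L - M₀  [x>a] = 14·(18/5)/6 - 14 = -28/5 kN·m
Load 4 — triangular load w₀=-16 kN/m (0→w₀ over full span):
  M_4 = w₀Lx/6 - w₀x³/(6L) = (-16)·6·(18/5)/6 - (-16)·(18/5)³/(6·6) = -4608/125 kN·m
Superposition: M = Σ M_i = -4108/125 kN·m ≈ -32.864000 kN·m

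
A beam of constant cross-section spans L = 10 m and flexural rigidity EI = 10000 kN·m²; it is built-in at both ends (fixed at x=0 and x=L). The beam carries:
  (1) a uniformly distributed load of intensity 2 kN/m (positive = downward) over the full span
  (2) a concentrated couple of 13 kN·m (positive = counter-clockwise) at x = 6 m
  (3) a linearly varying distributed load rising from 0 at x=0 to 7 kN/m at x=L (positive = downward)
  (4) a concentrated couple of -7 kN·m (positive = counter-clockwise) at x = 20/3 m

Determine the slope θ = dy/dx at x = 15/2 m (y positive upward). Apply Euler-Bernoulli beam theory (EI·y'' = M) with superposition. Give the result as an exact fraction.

θ(15/2) = 163913/38400000 rad

Load 1 — uniform load w=2 kN/m over full span:
  θ_1 = -wx(L-x)(L-2x)/(12EI) = -2·(15/2)·(10-(15/2))·(10-2·(15/2))/(12·10000) = 1/640 rad
Load 2 — applied couple M₀=13 kN·m at a=6 m (b=L-a=4):
  θ_2 = (R_Ax²/2 - M_Ax - M₀(x-a))/EI  [x>a] with R_A=234/125, M_A=104/25 = ((234/125)·(15/2)²/2 - (104/25)·(15/2) - 13·((15/2)-6))/10000 = 39/200000 rad
Load 3 — triangular load w₀=7 kN/m (0→w₀ over full span):
  θ_3 = -w₀(2x(L-x)(L-2x)(x+2L)+x²(L-x)²)/(120LEI) = -7·(2·(15/2)·(10-(15/2))·(10-2·(15/2))·((15/2)+2·10)+(15/2)²·(10-(15/2))²)/(120·10·10000) = 287/102400 rad
Load 4 — applied couple M₀=-7 kN·m at a=20/3 m (b=L-a=10/3):
  θ_4 = (R_Ax²/2 - M_Ax - M₀(x-a))/EI  [x>a] with R_A=-14/15, M_A=-7/3 = ((-14/15)·(15/2)²/2 - (-7/3)·(15/2) - (-7)·((15/2)-(20/3)))/10000 = -7/24000 rad
Superposition: θ = Σ θ_i = 163913/38400000 rad ≈ 0.004269 rad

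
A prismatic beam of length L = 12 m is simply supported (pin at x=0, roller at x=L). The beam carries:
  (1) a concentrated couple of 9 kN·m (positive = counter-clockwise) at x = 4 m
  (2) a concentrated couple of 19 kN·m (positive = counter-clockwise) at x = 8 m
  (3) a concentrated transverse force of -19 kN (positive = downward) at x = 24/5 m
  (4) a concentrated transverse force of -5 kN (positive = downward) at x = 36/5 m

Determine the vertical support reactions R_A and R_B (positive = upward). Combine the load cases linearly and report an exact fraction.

R_A = -166/15 kN, R_B = -194/15 kN

Load 1 — applied couple M₀=9 kN·m at a=4 m (b=L-a=8):
  R_A = M₀/L = 9/12 = 3/4 kN
  R_B = -M₀/L = -9/12 = -3/4 kN
Load 2 — applied couple M₀=19 kN·m at a=8 m (b=L-a=4):
  R_A = M₀/L = 19/12 kN
  R_B = -M₀/L = -19/12 kN
Load 3 — point force P=-19 kN at a=24/5 m (b=L-a=36/5):
  R_A = Pb/L = (-19)·(36/5)/12 = -57/5 kN
  R_B = Pa/L = (-19)·(24/5)/12 = -38/5 kN
Load 4 — point force P=-5 kN at a=36/5 m (b=L-a=24/5):
  R_A = Pb/L = (-5)·(24/5)/12 = -2 kN
  R_B = Pa/L = (-5)·(36/5)/12 = -3 kN
Superposition: R_A = -166/15 kN, R_B = -194/15 kN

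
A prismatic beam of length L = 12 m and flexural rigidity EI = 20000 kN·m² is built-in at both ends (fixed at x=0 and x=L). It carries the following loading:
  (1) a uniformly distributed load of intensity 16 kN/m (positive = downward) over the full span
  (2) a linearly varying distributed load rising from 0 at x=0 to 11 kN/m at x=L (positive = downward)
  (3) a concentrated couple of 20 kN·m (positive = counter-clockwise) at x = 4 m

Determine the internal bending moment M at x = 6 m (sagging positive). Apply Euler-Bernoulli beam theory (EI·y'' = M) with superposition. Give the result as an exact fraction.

M(6) = 367/3 kN·m

Load 1 — uniform load w=16 kN/m over full span:
  M_1 = wLx/2 - wL²/12 - wx²/2 = 16·12·6/2 - 16·12²/12 - 16·6²/2 = 96 kN·m
Load 2 — triangular load w₀=11 kN/m (0→w₀ over full span):
  M_2 = 3w₀Lx/20 - w₀L²/30 - w₀x³/(6L) = 3·11·12·6/20 - 11·12²/30 - 11·6³/(6·12) = 33 kN·m
Load 3 — applied couple M₀=20 kN·m at a=4 m (b=L-a=8):
  M_3 = R_Ax - M_A - M₀  [x>a] with R_A=20/9, M_A=0 = (20/9)·6 - 0 - 20 = -20/3 kN·m
Superposition: M = Σ M_i = 367/3 kN·m ≈ 122.333333 kN·m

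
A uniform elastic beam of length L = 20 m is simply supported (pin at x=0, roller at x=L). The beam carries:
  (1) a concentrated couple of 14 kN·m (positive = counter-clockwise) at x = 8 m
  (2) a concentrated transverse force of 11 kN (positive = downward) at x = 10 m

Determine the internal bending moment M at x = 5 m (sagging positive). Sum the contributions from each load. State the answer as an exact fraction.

M(5) = 31 kN·m

Load 1 — applied couple M₀=14 kN·m at a=8 m (b=L-a=12):
  M_1 = M₀x/L  [x≤a] = 14·5/20 = 7/2 kN·m
Load 2 — point force P=11 kN at a=10 m (b=L-a=10):
  M_2 = Pbx/L  [x≤a] = 11·10·5/20 = 55/2 kN·m
Superposition: M = Σ M_i = 31 kN·m ≈ 31.000000 kN·m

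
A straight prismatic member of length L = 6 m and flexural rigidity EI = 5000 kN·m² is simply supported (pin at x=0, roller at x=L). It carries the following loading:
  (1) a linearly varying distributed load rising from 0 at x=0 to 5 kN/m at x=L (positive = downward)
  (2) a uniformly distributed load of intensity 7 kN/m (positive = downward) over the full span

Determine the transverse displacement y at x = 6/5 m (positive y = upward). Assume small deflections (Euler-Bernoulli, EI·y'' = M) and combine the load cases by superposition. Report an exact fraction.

Load 1 — triangular load w₀=5 kN/m (0→w₀ over full span):
  y_1 = -w₀x(7L⁴-10L²x²+3x⁴)/(360LEI) = -5·(6/5)·(7·6⁴-10·6²·(6/5)²+3·(6/5)⁴)/(360·6·5000) = -9288/1953125 m
Load 2 — uniform load w=7 kN/m over full span:
  y_2 = -wx(L³-2Lx²+x³)/(24EI) = -7·(6/5)·(6³-2·6·(6/5)²+(6/5)³)/(24·5000) = -5481/390625 m
Superposition: y = Σ y_i = -36693/1953125 m ≈ -0.018787 m

y(6/5) = -36693/1953125 m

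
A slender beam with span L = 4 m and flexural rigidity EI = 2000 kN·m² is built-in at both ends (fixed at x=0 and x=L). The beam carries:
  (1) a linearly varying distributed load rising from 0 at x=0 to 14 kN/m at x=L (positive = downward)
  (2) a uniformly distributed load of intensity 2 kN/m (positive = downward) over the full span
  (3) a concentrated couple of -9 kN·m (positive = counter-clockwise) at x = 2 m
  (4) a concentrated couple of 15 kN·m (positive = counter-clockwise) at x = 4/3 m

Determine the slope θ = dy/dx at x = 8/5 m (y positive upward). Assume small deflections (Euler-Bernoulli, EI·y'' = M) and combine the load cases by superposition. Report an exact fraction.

Load 1 — triangular load w₀=14 kN/m (0→w₀ over full span):
  θ_1 = -w₀(2x(L-x)(L-2x)(x+2L)+x²(L-x)²)/(120LEI) = -14·(2·(8/5)·(4-(8/5))·(4-2·(8/5))·((8/5)+2·4)+(8/5)²·(4-(8/5))²)/(120·4·2000) = -84/78125 rad
Load 2 — uniform load w=2 kN/m over full span:
  θ_2 = -wx(L-x)(L-2x)/(12EI) = -2·(8/5)·(4-(8/5))·(4-2·(8/5))/(12·2000) = -4/15625 rad
Load 3 — applied couple M₀=-9 kN·m at a=2 m (b=L-a=2):
  θ_3 = (R_Ax²/2 - M_Ax)/EI  [x≤a] with R_A=-27/8, M_A=-9/4 = ((-27/8)·(8/5)²/2 - (-9/4)·(8/5))/2000 = -9/25000 rad
Load 4 — applied couple M₀=15 kN·m at a=4/3 m (b=L-a=8/3):
  θ_4 = (R_Ax²/2 - M_Ax - M₀(x-a))/EI  [x>a] with R_A=5, M_A=0 = (5·(8/5)²/2 - 0·(8/5) - 15·((8/5)-(4/3)))/2000 = 3/2500 rad
Superposition: θ = Σ θ_i = -307/625000 rad ≈ -0.000491 rad

θ(8/5) = -307/625000 rad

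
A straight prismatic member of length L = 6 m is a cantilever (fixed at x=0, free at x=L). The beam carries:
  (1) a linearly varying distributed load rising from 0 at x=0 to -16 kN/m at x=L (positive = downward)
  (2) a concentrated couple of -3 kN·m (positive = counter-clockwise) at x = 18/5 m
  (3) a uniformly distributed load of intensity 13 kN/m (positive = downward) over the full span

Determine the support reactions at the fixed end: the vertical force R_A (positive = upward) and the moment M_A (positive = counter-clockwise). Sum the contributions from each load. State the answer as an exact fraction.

R_A = 30 kN, M_A = 45 kN·m

Load 1 — triangular load w₀=-16 kN/m (0→w₀ over full span):
  R_A = w₀L/2 = (-16)·6/2 = -48 kN
  M_A = w₀L²/3 = (-16)·6²/3 = -192 kN·m
Load 2 — applied couple M₀=-3 kN·m at a=18/5 m (b=L-a=12/5):
  R_A = 0 kN
  M_A = -M₀ = -(-3) = 3 kN·m
Load 3 — uniform load w=13 kN/m over full span:
  R_A = wL = 13·6 = 78 kN
  M_A = wL²/2 = 13·6²/2 = 234 kN·m
Superposition: R_A = 30 kN, M_A = 45 kN·m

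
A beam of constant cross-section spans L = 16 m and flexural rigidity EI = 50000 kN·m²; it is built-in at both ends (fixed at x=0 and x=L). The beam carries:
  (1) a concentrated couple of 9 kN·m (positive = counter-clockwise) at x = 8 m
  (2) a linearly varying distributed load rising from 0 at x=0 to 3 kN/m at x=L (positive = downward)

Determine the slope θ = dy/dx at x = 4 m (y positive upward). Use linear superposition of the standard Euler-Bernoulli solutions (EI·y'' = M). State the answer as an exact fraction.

θ(4) = -981/1000000 rad

Load 1 — applied couple M₀=9 kN·m at a=8 m (b=L-a=8):
  θ_1 = (R_Ax²/2 - M_Ax)/EI  [x≤a] with R_A=27/32, M_A=9/4 = ((27/32)·4²/2 - (9/4)·4)/50000 = -9/200000 rad
Load 2 — triangular load w₀=3 kN/m (0→w₀ over full span):
  θ_2 = -w₀(2x(L-x)(L-2x)(x+2L)+x²(L-x)²)/(120LEI) = -3·(2·4·(16-4)·(16-2·4)·(4+2·16)+4²·(16-4)²)/(120·16·50000) = -117/125000 rad
Superposition: θ = Σ θ_i = -981/1000000 rad ≈ -0.000981 rad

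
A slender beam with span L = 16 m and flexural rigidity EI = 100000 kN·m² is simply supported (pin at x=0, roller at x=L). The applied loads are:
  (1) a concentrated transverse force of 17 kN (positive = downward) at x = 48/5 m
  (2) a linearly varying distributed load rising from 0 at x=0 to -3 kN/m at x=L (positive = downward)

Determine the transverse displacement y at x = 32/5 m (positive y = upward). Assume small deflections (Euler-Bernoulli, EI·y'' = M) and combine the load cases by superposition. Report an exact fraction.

Load 1 — point force P=17 kN at a=48/5 m (b=L-a=32/5):
  y_1 = -Pbx(L²-b²-x²)/(6LEI)  [x≤a] = -17·(32/5)·(32/5)·(16²-(32/5)²-(32/5)²)/(6·16·100000) = -73984/5859375 m
Load 2 — triangular load w₀=-3 kN/m (0→w₀ over full span):
  y_2 = -w₀x(7L⁴-10L²x²+3x⁴)/(360LEI) = -(-3)·(32/5)·(7·16⁴-10·16²·(32/5)²+3·(32/5)⁴)/(360·16·100000) = 584192/48828125 m
Superposition: y = Σ y_i = -97024/146484375 m ≈ -0.000662 m

y(32/5) = -97024/146484375 m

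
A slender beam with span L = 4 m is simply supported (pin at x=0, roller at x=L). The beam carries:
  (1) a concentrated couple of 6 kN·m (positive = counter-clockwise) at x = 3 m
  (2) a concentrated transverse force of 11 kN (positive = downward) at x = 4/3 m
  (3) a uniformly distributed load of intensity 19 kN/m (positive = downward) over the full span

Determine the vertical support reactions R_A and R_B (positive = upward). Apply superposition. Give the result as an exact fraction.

Load 1 — applied couple M₀=6 kN·m at a=3 m (b=L-a=1):
  R_A = M₀/L = 6/4 = 3/2 kN
  R_B = -M₀/L = -6/4 = -3/2 kN
Load 2 — point force P=11 kN at a=4/3 m (b=L-a=8/3):
  R_A = Pb/L = 11·(8/3)/4 = 22/3 kN
  R_B = Pa/L = 11·(4/3)/4 = 11/3 kN
Load 3 — uniform load w=19 kN/m over full span:
  R_A = wL/2 = 19·4/2 = 38 kN
  R_B = wL/2 = 19·4/2 = 38 kN
Superposition: R_A = 281/6 kN, R_B = 241/6 kN

R_A = 281/6 kN, R_B = 241/6 kN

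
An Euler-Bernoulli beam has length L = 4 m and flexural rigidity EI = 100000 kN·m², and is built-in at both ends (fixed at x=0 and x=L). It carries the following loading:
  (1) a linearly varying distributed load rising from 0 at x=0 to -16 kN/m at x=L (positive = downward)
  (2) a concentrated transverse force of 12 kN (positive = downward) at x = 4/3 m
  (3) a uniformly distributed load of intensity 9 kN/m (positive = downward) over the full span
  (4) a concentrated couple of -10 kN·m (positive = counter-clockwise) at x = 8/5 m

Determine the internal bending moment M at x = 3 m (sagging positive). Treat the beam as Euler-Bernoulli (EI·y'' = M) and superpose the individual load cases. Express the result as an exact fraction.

M(3) = -73/90 kN·m

Load 1 — triangular load w₀=-16 kN/m (0→w₀ over full span):
  M_1 = 3w₀Lx/20 - w₀L²/30 - w₀x³/(6L) = 3·(-16)·4·3/20 - (-16)·4²/30 - (-16)·3³/(6·4) = -34/15 kN·m
Load 2 — point force P=12 kN at a=4/3 m (b=L-a=8/3):
  M_2 = Pa²(a+3b)(L-x)/L³ - Pa²b/L²  [x>a] = 12·(4/3)²·((4/3)+3·(8/3))·(4-3)/4³ - 12·(4/3)²·(8/3)/4² = -4/9 kN·m
Load 3 — uniform load w=9 kN/m over full span:
  M_3 = wLx/2 - wL²/12 - wx²/2 = 9·4·3/2 - 9·4²/12 - 9·3²/2 = 3/2 kN·m
Load 4 — applied couple M₀=-10 kN·m at a=8/5 m (b=L-a=12/5):
  M_4 = R_Ax - M_A - M₀  [x>a] with R_A=-18/5, M_A=-6/5 = (-18/5)·3 - (-6/5) - (-10) = 2/5 kN·m
Superposition: M = Σ M_i = -73/90 kN·m ≈ -0.811111 kN·m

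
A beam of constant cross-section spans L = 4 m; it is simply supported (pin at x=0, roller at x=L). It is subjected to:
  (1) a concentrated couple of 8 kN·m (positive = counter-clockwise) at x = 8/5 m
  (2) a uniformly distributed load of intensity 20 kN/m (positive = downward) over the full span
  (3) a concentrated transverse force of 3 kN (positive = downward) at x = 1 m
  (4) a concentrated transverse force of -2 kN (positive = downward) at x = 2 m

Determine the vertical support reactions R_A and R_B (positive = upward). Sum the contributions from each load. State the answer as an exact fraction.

Load 1 — applied couple M₀=8 kN·m at a=8/5 m (b=L-a=12/5):
  R_A = M₀/L = 8/4 = 2 kN
  R_B = -M₀/L = -8/4 = -2 kN
Load 2 — uniform load w=20 kN/m over full span:
  R_A = wL/2 = 20·4/2 = 40 kN
  R_B = wL/2 = 20·4/2 = 40 kN
Load 3 — point force P=3 kN at a=1 m (b=L-a=3):
  R_A = Pb/L = 3·3/4 = 9/4 kN
  R_B = Pa/L = 3·1/4 = 3/4 kN
Load 4 — point force P=-2 kN at a=2 m (b=L-a=2):
  R_A = Pb/L = (-2)·2/4 = -1 kN
  R_B = Pa/L = (-2)·2/4 = -1 kN
Superposition: R_A = 173/4 kN, R_B = 151/4 kN

R_A = 173/4 kN, R_B = 151/4 kN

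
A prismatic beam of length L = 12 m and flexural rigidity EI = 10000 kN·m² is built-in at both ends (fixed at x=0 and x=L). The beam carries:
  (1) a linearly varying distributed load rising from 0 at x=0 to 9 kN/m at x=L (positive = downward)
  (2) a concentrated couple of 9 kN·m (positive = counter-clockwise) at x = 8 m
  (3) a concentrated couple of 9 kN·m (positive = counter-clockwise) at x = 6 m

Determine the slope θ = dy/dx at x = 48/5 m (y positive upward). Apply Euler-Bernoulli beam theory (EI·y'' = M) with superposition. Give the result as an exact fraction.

Load 1 — triangular load w₀=9 kN/m (0→w₀ over full span):
  θ_1 = -w₀(2x(L-x)(L-2x)(x+2L)+x²(L-x)²)/(120LEI) = -9·(2·(48/5)·(12-(48/5))·(12-2·(48/5))·((48/5)+2·12)+(48/5)²·(12-(48/5))²)/(120·12·10000) = 2592/390625 rad
Load 2 — applied couple M₀=9 kN·m at a=8 m (b=L-a=4):
  θ_2 = (R_Ax²/2 - M_Ax - M₀(x-a))/EI  [x>a] with R_A=1, M_A=3 = (1·(48/5)²/2 - 3·(48/5) - 9·((48/5)-8))/10000 = 9/31250 rad
Load 3 — applied couple M₀=9 kN·m at a=6 m (b=L-a=6):
  θ_3 = (R_Ax²/2 - M_Ax - M₀(x-a))/EI  [x>a] with R_A=9/8, M_A=9/4 = ((9/8)·(48/5)²/2 - (9/4)·(48/5) - 9·((48/5)-6))/10000 = -27/125000 rad
Superposition: θ = Σ θ_i = 20961/3125000 rad ≈ 0.006708 rad

θ(48/5) = 20961/3125000 rad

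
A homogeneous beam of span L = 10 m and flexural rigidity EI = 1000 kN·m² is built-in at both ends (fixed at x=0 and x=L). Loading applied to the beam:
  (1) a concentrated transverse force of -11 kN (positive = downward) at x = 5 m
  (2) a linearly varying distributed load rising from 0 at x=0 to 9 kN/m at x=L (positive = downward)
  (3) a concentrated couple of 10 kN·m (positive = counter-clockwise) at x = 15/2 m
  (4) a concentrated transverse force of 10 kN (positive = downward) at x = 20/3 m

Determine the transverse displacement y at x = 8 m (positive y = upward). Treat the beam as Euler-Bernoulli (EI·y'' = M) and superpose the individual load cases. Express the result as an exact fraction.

Load 1 — point force P=-11 kN at a=5 m (b=L-a=5):
  y_1 = -Pa²(L-x)²(3bL-(3b+a)(L-x))/(6L³EI)  [x>a] = -(-11)·5²·(10-8)²·(3·5·10-(3·5+5)·(10-8))/(6·10³·1000) = 121/6000 m
Load 2 — triangular load w₀=9 kN/m (0→w₀ over full span):
  y_2 = -w₀x²(L-x)²(x+2L)/(120LEI) = -9·8²·(10-8)²·(8+2·10)/(120·10·1000) = -168/3125 m
Load 3 — applied couple M₀=10 kN·m at a=15/2 m (b=L-a=5/2):
  y_3 = (R_Ax³/6 - M_Ax²/2 - M₀(x-a)²/2)/EI  [x>a] with R_A=9/8, M_A=25/8 = ((9/8)·8³/6 - (25/8)·8²/2 - 10·(8-(15/2))²/2)/1000 = -21/4000 m
Load 4 — point force P=10 kN at a=20/3 m (b=L-a=10/3):
  y_4 = -Pa²(L-x)²(3bL-(3b+a)(L-x))/(6L³EI)  [x>a] = -10·(20/3)²·(10-8)²·(3·(10/3)·10-(3·(10/3)+(20/3))·(10-8))/(6·10³·1000) = -8/405 m
Superposition: y = Σ y_i = -474631/8100000 m ≈ -0.058596 m

y(8) = -474631/8100000 m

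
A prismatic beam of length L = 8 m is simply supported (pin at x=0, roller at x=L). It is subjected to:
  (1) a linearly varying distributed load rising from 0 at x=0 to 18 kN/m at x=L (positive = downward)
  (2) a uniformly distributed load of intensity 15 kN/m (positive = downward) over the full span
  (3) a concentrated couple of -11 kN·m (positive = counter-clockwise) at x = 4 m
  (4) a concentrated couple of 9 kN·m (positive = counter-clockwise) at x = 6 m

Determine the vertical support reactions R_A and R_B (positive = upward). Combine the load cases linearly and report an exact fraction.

Load 1 — triangular load w₀=18 kN/m (0→w₀ over full span):
  R_A = w₀L/6 = 18·8/6 = 24 kN
  R_B = w₀L/3 = 18·8/3 = 48 kN
Load 2 — uniform load w=15 kN/m over full span:
  R_A = wL/2 = 15·8/2 = 60 kN
  R_B = wL/2 = 15·8/2 = 60 kN
Load 3 — applied couple M₀=-11 kN·m at a=4 m (b=L-a=4):
  R_A = M₀/L = (-11)/8 = -11/8 kN
  R_B = -M₀/L = -(-11)/8 = 11/8 kN
Load 4 — applied couple M₀=9 kN·m at a=6 m (b=L-a=2):
  R_A = M₀/L = 9/8 kN
  R_B = -M₀/L = -9/8 kN
Superposition: R_A = 335/4 kN, R_B = 433/4 kN

R_A = 335/4 kN, R_B = 433/4 kN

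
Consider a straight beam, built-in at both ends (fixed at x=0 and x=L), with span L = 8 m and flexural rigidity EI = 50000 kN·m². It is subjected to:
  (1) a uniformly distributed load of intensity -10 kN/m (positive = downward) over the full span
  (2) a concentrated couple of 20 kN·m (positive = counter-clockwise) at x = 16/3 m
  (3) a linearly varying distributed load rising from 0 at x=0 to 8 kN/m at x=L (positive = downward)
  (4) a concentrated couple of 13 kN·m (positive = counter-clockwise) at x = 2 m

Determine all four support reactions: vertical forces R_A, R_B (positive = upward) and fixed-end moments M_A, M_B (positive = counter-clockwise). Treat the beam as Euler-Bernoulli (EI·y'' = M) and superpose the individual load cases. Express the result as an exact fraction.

R_A = -24229/960 kN, M_A = -2563/80 kN·m, R_B = -21851/960 kN, M_B = 7631/240 kN·m

Load 1 — uniform load w=-10 kN/m over full span:
  R_A = wL/2 = (-10)·8/2 = -40 kN
  M_A = wL²/12 = (-10)·8²/12 = -160/3 kN·m
  R_B = wL/2 = (-10)·8/2 = -40 kN
  M_B = -wL²/12 = -(-10)·8²/12 = 160/3 kN·m
Load 2 — applied couple M₀=20 kN·m at a=16/3 m (b=L-a=8/3):
  R_A = 6M₀ab/L³ = 6·20·(16/3)·(8/3)/8³ = 10/3 kN
  M_A = M₀b(2a-b)/L² = 20·(8/3)·(2·(16/3)-(8/3))/8² = 20/3 kN·m
  R_B = -6M₀ab/L³ = -6·20·(16/3)·(8/3)/8³ = -10/3 kN
  M_B = M₀a(2b-a)/L² = 20·(16/3)·(2·(8/3)-(16/3))/8² = 0 kN·m
Load 3 — triangular load w₀=8 kN/m (0→w₀ over full span):
  R_A = 3w₀L/20 = 3·8·8/20 = 48/5 kN
  M_A = w₀L²/30 = 8·8²/30 = 256/15 kN·m
  R_B = 7w₀L/20 = 7·8·8/20 = 112/5 kN
  M_B = -w₀L²/20 = -8·8²/20 = -128/5 kN·m
Load 4 — applied couple M₀=13 kN·m at a=2 m (b=L-a=6):
  R_A = 6M₀ab/L³ = 6·13·2·6/8³ = 117/64 kN
  M_A = M₀b(2a-b)/L² = 13·6·(2·2-6)/8² = -39/16 kN·m
  R_B = -6M₀ab/L³ = -6·13·2·6/8³ = -117/64 kN
  M_B = M₀a(2b-a)/L² = 13·2·(2·6-2)/8² = 65/16 kN·m
Superposition: R_A = -24229/960 kN, M_A = -2563/80 kN·m, R_B = -21851/960 kN, M_B = 7631/240 kN·m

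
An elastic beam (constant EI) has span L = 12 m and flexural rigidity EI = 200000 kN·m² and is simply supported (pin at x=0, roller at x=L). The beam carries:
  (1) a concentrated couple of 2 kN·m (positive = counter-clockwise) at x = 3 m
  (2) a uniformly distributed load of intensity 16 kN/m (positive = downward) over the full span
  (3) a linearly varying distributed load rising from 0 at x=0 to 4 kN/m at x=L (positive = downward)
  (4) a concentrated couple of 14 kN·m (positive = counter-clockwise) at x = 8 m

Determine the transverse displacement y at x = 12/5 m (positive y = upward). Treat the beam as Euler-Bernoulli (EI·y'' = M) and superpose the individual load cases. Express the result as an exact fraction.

Load 1 — applied couple M₀=2 kN·m at a=3 m (b=L-a=9):
  y_1 = (M₀x³/(6L)+C₁x)/EI  [x≤a] with C₁=M₀(3b²-L²)/(6L)=11/4 = (2·(12/5)³/(6·12)+(11/4)·(12/5))/200000 = 873/25000000 m
Load 2 — uniform load w=16 kN/m over full span:
  y_2 = -wx(L³-2Lx²+x³)/(24EI) = -16·(12/5)·(12³-2·12·(12/5)²+(12/5)³)/(24·200000) = -25056/1953125 m
Load 3 — triangular load w₀=4 kN/m (0→w₀ over full span):
  y_3 = -w₀x(7L⁴-10L²x²+3x⁴)/(360LEI) = -4·(12/5)·(7·12⁴-10·12²·(12/5)²+3·(12/5)⁴)/(360·12·200000) = -74304/48828125 m
Load 4 — applied couple M₀=14 kN·m at a=8 m (b=L-a=4):
  y_4 = (M₀x³/(6L)+C₁x)/EI  [x≤a] with C₁=M₀(3b²-L²)/(6L)=-56/3 = (14·(12/5)³/(6·12)+(-56/3)·(12/5))/200000 = -329/1562500 m
Superposition: y = Σ y_i = -45393931/3125000000 m ≈ -0.014526 m

y(12/5) = -45393931/3125000000 m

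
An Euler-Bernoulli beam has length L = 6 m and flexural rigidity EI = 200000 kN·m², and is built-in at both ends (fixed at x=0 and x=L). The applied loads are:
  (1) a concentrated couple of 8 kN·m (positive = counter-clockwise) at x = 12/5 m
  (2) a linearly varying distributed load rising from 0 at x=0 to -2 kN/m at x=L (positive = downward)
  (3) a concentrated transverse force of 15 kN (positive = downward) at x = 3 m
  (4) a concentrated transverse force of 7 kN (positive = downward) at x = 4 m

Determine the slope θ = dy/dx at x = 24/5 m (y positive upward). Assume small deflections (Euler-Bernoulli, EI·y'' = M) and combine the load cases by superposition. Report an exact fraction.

θ(24/5) = 31127/750000000 rad

Load 1 — applied couple M₀=8 kN·m at a=12/5 m (b=L-a=18/5):
  θ_1 = (R_Ax²/2 - M_Ax - M₀(x-a))/EI  [x>a] with R_A=48/25, M_A=24/25 = ((48/25)·(24/5)²/2 - (24/25)·(24/5) - 8·((24/5)-(12/5)))/200000 = -33/3906250 rad
Load 2 — triangular load w₀=-2 kN/m (0→w₀ over full span):
  θ_2 = -w₀(2x(L-x)(L-2x)(x+2L)+x²(L-x)²)/(120LEI) = -(-2)·(2·(24/5)·(6-(24/5))·(6-2·(24/5))·((24/5)+2·6)+(24/5)²·(6-(24/5))²)/(120·6·200000) = -18/1953125 rad
Load 3 — point force P=15 kN at a=3 m (b=L-a=3):
  θ_3 = Pa²(L-x)(2bL-(3b+a)(L-x))/(2L³EI)  [x>a] = 15·3²·(6-(24/5))·(2·3·6-(3·3+3)·(6-(24/5)))/(2·6³·200000) = 81/2000000 rad
Load 4 — point force P=7 kN at a=4 m (b=L-a=2):
  θ_4 = Pa²(L-x)(2bL-(3b+a)(L-x))/(2L³EI)  [x>a] = 7·4²·(6-(24/5))·(2·2·6-(3·2+4)·(6-(24/5)))/(2·6³·200000) = 7/375000 rad
Superposition: θ = Σ θ_i = 31127/750000000 rad ≈ 0.000042 rad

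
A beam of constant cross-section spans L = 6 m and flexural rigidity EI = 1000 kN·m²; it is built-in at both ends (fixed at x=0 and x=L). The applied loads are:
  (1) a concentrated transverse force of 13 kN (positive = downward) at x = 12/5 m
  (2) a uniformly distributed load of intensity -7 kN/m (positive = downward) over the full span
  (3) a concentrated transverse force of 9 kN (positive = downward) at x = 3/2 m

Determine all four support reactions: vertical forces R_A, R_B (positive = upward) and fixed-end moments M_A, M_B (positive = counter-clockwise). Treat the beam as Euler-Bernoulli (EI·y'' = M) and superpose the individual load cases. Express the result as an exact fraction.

R_A = -19929/4000 kN, M_A = -8697/4000 kN·m, R_B = -60071/4000 kN, M_B = 43923/4000 kN·m

Load 1 — point force P=13 kN at a=12/5 m (b=L-a=18/5):
  R_A = Pb²(3a+b)/L³ = 13·(18/5)²·(3·(12/5)+(18/5))/6³ = 1053/125 kN
  M_A = Pab²/L² = 13·(12/5)·(18/5)²/6² = 1404/125 kN·m
  R_B = Pa²(a+3b)/L³ = 13·(12/5)²·((12/5)+3·(18/5))/6³ = 572/125 kN
  M_B = -Pa²b/L² = -13·(12/5)²·(18/5)/6² = -936/125 kN·m
Load 2 — uniform load w=-7 kN/m over full span:
  R_A = wL/2 = (-7)·6/2 = -21 kN
  M_A = wL²/12 = (-7)·6²/12 = -21 kN·m
  R_B = wL/2 = (-7)·6/2 = -21 kN
  M_B = -wL²/12 = -(-7)·6²/12 = 21 kN·m
Load 3 — point force P=9 kN at a=3/2 m (b=L-a=9/2):
  R_A = Pb²(3a+b)/L³ = 9·(9/2)²·(3·(3/2)+(9/2))/6³ = 243/32 kN
  M_A = Pab²/L² = 9·(3/2)·(9/2)²/6² = 243/32 kN·m
  R_B = Pa²(a+3b)/L³ = 9·(3/2)²·((3/2)+3·(9/2))/6³ = 45/32 kN
  M_B = -Pa²b/L² = -9·(3/2)²·(9/2)/6² = -81/32 kN·m
Superposition: R_A = -19929/4000 kN, M_A = -8697/4000 kN·m, R_B = -60071/4000 kN, M_B = 43923/4000 kN·m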